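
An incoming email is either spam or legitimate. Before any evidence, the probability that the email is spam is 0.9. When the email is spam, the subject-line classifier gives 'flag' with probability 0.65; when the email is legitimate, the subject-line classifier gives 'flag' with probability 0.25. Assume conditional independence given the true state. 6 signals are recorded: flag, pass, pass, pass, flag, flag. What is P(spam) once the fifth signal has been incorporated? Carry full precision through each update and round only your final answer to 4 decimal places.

0.8608

After 'flag': P(spam) = 0.65·0.9000 / (0.65·0.9000 + 0.25·0.1000) ≈ 0.9590
After 'pass': P(spam) = 0.35·0.9590 / (0.35·0.9590 + 0.75·0.0410) ≈ 0.9161
After 'pass': P(spam) = 0.35·0.9161 / (0.35·0.9161 + 0.75·0.0839) ≈ 0.8360
After 'pass': P(spam) = 0.35·0.8360 / (0.35·0.8360 + 0.75·0.1640) ≈ 0.7040
After 'flag': P(spam) = 0.65·0.7040 / (0.65·0.7040 + 0.25·0.2960) ≈ 0.8608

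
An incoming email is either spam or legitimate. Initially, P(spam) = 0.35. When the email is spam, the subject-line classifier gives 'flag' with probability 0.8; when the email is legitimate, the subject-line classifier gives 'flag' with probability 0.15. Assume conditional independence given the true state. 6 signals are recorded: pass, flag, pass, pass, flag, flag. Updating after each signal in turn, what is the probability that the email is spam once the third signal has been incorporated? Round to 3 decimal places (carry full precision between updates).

0.137

Each posterior becomes the prior for the next update.
After 'pass': P(spam) = 0.2·0.3500 / (0.2·0.3500 + 0.85·0.6500) ≈ 0.1124
After 'flag': P(spam) = 0.8·0.1124 / (0.8·0.1124 + 0.15·0.8876) ≈ 0.4032
After 'pass': P(spam) = 0.2·0.4032 / (0.2·0.4032 + 0.85·0.5968) ≈ 0.1372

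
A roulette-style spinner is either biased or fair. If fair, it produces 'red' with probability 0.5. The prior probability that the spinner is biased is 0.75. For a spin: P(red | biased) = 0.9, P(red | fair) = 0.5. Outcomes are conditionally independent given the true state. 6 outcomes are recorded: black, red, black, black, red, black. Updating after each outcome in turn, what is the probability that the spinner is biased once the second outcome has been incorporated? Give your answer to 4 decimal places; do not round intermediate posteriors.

Apply Bayes' rule sequentially, carrying P(biased) forward.
After 'black': P(biased) = 0.1·0.7500 / (0.1·0.7500 + 0.5·0.2500) ≈ 0.3750
After 'red': P(biased) = 0.9·0.3750 / (0.9·0.3750 + 0.5·0.6250) ≈ 0.5192

0.5192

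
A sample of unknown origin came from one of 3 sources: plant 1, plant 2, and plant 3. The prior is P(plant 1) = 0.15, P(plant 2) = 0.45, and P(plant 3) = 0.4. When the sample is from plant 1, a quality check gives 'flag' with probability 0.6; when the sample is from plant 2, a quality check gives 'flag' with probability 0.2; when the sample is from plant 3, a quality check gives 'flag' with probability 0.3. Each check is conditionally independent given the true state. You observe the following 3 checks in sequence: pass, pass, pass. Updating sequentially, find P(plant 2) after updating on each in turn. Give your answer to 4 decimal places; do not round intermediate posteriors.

Each posterior becomes the prior for the next update.
After 'pass': normaliser = 0.4·0.1500 + 0.8·0.4500 + 0.7·0.4000; P(plant 1) ≈ 0.0857, P(plant 2) ≈ 0.5143, P(plant 3) ≈ 0.4000
After 'pass': normaliser = 0.4·0.0857 + 0.8·0.5143 + 0.7·0.4000; P(plant 1) ≈ 0.0472, P(plant 2) ≈ 0.5669, P(plant 3) ≈ 0.3858
After 'pass': normaliser = 0.4·0.0472 + 0.8·0.5669 + 0.7·0.3858; P(plant 1) ≈ 0.0255, P(plant 2) ≈ 0.6108, P(plant 3) ≈ 0.3637

0.6108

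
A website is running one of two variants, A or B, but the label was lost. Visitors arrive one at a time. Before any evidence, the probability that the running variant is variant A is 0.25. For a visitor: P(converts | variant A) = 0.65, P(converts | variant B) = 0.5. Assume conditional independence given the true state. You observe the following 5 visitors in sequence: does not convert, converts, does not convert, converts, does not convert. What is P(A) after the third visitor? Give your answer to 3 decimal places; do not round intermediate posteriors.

0.175

Each posterior becomes the prior for the next update.
After 'does not convert': P(A) = 0.35·0.2500 / (0.35·0.2500 + 0.5·0.7500) ≈ 0.1892
After 'converts': P(A) = 0.65·0.1892 / (0.65·0.1892 + 0.5·0.8108) ≈ 0.2327
After 'does not convert': P(A) = 0.35·0.2327 / (0.35·0.2327 + 0.5·0.7673) ≈ 0.1751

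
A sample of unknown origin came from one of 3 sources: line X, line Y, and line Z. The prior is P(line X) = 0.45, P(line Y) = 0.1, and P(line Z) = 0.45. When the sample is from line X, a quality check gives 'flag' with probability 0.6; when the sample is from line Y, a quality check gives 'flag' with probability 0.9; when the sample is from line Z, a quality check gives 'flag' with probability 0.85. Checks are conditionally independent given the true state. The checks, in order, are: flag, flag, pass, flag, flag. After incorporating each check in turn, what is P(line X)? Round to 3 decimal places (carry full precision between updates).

After 'flag': normaliser = 0.6·0.4500 + 0.9·0.1000 + 0.85·0.4500; P(line X) ≈ 0.3636, P(line Y) ≈ 0.1212, P(line Z) ≈ 0.5152
After 'flag': normaliser = 0.6·0.3636 + 0.9·0.1212 + 0.85·0.5152; P(line X) ≈ 0.2851, P(line Y) ≈ 0.1426, P(line Z) ≈ 0.5723
After 'pass': normaliser = 0.4·0.2851 + 0.1·0.1426 + 0.15·0.5723; P(line X) ≈ 0.5326, P(line Y) ≈ 0.0666, P(line Z) ≈ 0.4008
After 'flag': normaliser = 0.6·0.5326 + 0.9·0.0666 + 0.85·0.4008; P(line X) ≈ 0.4437, P(line Y) ≈ 0.0832, P(line Z) ≈ 0.4731
After 'flag': normaliser = 0.6·0.4437 + 0.9·0.0832 + 0.85·0.4731; P(line X) ≈ 0.3582, P(line Y) ≈ 0.1007, P(line Z) ≈ 0.5410

0.358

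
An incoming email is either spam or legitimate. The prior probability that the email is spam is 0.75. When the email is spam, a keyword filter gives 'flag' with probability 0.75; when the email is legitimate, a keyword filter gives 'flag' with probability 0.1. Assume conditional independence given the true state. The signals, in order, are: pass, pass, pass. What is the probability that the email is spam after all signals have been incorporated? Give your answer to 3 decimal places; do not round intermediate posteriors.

0.060

Apply Bayes' rule sequentially, carrying P(spam) forward.
After 'pass': P(spam) = 0.25·0.7500 / (0.25·0.7500 + 0.9·0.2500) ≈ 0.4545
After 'pass': P(spam) = 0.25·0.4545 / (0.25·0.4545 + 0.9·0.5455) ≈ 0.1880
After 'pass': P(spam) = 0.25·0.1880 / (0.25·0.1880 + 0.9·0.8120) ≈ 0.0604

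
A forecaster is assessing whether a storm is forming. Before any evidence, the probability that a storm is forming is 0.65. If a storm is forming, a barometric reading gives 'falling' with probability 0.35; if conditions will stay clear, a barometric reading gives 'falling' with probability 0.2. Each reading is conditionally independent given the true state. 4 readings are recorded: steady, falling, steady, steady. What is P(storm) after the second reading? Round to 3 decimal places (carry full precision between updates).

0.725

Each posterior becomes the prior for the next update.
After 'steady': P(storm) = 0.65·0.6500 / (0.65·0.6500 + 0.8·0.3500) ≈ 0.6014
After 'falling': P(storm) = 0.35·0.6014 / (0.35·0.6014 + 0.2·0.3986) ≈ 0.7253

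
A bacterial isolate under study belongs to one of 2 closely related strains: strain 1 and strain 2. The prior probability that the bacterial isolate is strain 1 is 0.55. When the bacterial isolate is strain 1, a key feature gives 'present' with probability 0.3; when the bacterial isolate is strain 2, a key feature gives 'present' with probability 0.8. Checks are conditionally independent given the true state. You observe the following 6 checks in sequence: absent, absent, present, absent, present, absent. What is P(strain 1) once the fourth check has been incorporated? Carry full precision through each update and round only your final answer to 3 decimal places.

Each posterior becomes the prior for the next update.
After 'absent': P(strain 1) = 0.7·0.5500 / (0.7·0.5500 + 0.2·0.4500) ≈ 0.8105
After 'absent': P(strain 1) = 0.7·0.8105 / (0.7·0.8105 + 0.2·0.1895) ≈ 0.9374
After 'present': P(strain 1) = 0.3·0.9374 / (0.3·0.9374 + 0.8·0.0626) ≈ 0.8488
After 'absent': P(strain 1) = 0.7·0.8488 / (0.7·0.8488 + 0.2·0.1512) ≈ 0.9516

0.952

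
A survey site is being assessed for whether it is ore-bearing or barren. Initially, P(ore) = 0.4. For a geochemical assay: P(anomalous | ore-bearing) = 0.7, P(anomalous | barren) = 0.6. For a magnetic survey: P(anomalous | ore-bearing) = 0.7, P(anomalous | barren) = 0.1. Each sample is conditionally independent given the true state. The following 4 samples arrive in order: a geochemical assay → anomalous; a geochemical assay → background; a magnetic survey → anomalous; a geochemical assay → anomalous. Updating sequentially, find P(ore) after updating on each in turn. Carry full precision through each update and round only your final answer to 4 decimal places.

Apply Bayes' rule sequentially, carrying P(ore) forward.
After a geochemical assay='anomalous': P(ore) = 0.7·0.4000 / (0.7·0.4000 + 0.6·0.6000) ≈ 0.4375
After a geochemical assay='background': P(ore) = 0.3·0.4375 / (0.3·0.4375 + 0.4·0.5625) ≈ 0.3684
After a magnetic survey='anomalous': P(ore) = 0.7·0.3684 / (0.7·0.3684 + 0.1·0.6316) ≈ 0.8033
After a geochemical assay='anomalous': P(ore) = 0.7·0.8033 / (0.7·0.8033 + 0.6·0.1967) ≈ 0.8265

0.8265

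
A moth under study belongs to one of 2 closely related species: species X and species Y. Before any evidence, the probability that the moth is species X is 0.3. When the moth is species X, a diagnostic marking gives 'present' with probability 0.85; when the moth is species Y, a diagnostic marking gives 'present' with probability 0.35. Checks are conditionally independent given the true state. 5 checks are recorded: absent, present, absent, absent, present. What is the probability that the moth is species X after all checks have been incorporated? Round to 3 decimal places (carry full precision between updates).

After 'absent': P(species X) = 0.15·0.3000 / (0.15·0.3000 + 0.65·0.7000) ≈ 0.0900
After 'present': P(species X) = 0.85·0.0900 / (0.85·0.0900 + 0.35·0.9100) ≈ 0.1937
After 'absent': P(species X) = 0.15·0.1937 / (0.15·0.1937 + 0.65·0.8063) ≈ 0.0525
After 'absent': P(species X) = 0.15·0.0525 / (0.15·0.0525 + 0.65·0.9475) ≈ 0.0126
After 'present': P(species X) = 0.85·0.0126 / (0.85·0.0126 + 0.35·0.9874) ≈ 0.0301

0.030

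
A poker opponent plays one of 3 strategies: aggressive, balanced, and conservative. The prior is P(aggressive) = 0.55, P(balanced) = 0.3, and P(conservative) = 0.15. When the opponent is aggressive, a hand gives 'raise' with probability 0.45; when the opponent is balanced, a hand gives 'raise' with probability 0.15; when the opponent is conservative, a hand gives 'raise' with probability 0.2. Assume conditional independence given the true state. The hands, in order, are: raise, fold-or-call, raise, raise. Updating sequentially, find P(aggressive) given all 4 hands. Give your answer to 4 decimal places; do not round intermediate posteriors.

Apply Bayes' rule sequentially, carrying P(aggressive) forward.
After 'raise': normaliser = 0.45·0.5500 + 0.15·0.3000 + 0.2·0.1500; P(aggressive) ≈ 0.7674, P(balanced) ≈ 0.1395, P(conservative) ≈ 0.0930
After 'fold-or-call': normaliser = 0.55·0.7674 + 0.85·0.1395 + 0.8·0.0930; P(aggressive) ≈ 0.6862, P(balanced) ≈ 0.1928, P(conservative) ≈ 0.1210
After 'raise': normaliser = 0.45·0.6862 + 0.15·0.1928 + 0.2·0.1210; P(aggressive) ≈ 0.8532, P(balanced) ≈ 0.0799, P(conservative) ≈ 0.0669
After 'raise': normaliser = 0.45·0.8532 + 0.15·0.0799 + 0.2·0.0669; P(aggressive) ≈ 0.9380, P(balanced) ≈ 0.0293, P(conservative) ≈ 0.0327

0.9380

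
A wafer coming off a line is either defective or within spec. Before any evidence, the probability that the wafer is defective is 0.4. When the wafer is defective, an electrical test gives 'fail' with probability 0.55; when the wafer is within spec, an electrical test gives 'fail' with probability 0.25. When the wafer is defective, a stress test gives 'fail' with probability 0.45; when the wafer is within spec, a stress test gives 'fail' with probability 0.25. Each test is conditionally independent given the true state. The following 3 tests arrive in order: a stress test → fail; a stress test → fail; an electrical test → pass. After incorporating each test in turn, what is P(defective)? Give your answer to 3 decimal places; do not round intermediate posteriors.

Apply Bayes' rule sequentially, carrying P(defective) forward.
After a stress test='fail': P(defective) = 0.45·0.4000 / (0.45·0.4000 + 0.25·0.6000) ≈ 0.5455
After a stress test='fail': P(defective) = 0.45·0.5455 / (0.45·0.5455 + 0.25·0.4545) ≈ 0.6835
After an electrical test='pass': P(defective) = 0.45·0.6835 / (0.45·0.6835 + 0.75·0.3165) ≈ 0.5645

0.564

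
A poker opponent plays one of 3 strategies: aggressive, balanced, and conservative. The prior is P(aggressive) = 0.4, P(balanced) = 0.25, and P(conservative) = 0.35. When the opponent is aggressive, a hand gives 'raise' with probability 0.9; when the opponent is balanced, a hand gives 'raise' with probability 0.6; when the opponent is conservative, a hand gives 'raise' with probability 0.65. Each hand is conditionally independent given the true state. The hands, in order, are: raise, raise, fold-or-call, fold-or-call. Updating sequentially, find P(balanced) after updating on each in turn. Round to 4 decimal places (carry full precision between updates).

After 'raise': normaliser = 0.9·0.4000 + 0.6·0.2500 + 0.65·0.3500; P(aggressive) ≈ 0.4881, P(balanced) ≈ 0.2034, P(conservative) ≈ 0.3085
After 'raise': normaliser = 0.9·0.4881 + 0.6·0.2034 + 0.65·0.3085; P(aggressive) ≈ 0.5766, P(balanced) ≈ 0.1602, P(conservative) ≈ 0.2632
After 'fold-or-call': normaliser = 0.1·0.5766 + 0.4·0.1602 + 0.35·0.2632; P(aggressive) ≈ 0.2696, P(balanced) ≈ 0.2996, P(conservative) ≈ 0.4307
After 'fold-or-call': normaliser = 0.1·0.2696 + 0.4·0.2996 + 0.35·0.4307; P(aggressive) ≈ 0.0906, P(balanced) ≈ 0.4027, P(conservative) ≈ 0.5066

0.4027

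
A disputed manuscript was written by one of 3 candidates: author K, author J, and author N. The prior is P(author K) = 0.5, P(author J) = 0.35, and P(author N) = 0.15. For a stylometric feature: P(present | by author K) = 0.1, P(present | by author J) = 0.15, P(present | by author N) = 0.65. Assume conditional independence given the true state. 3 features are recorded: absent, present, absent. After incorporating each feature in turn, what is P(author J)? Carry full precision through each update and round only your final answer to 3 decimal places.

Each posterior becomes the prior for the next update.
After 'absent': normaliser = 0.9·0.5000 + 0.85·0.3500 + 0.35·0.1500; P(author K) ≈ 0.5625, P(author J) ≈ 0.3719, P(author N) ≈ 0.0656
After 'present': normaliser = 0.1·0.5625 + 0.15·0.3719 + 0.65·0.0656; P(author K) ≈ 0.3636, P(author J) ≈ 0.3606, P(author N) ≈ 0.2758
After 'absent': normaliser = 0.9·0.3636 + 0.85·0.3606 + 0.35·0.2758; P(author K) ≈ 0.4481, P(author J) ≈ 0.4197, P(author N) ≈ 0.1322

0.420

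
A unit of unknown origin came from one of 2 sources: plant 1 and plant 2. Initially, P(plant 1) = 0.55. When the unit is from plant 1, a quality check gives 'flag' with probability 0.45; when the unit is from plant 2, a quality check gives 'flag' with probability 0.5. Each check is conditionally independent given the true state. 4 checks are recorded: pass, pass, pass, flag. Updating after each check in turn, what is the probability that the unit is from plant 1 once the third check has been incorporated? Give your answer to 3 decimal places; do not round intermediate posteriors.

After 'pass': P(plant 1) = 0.55·0.5500 / (0.55·0.5500 + 0.5·0.4500) ≈ 0.5735
After 'pass': P(plant 1) = 0.55·0.5735 / (0.55·0.5735 + 0.5·0.4265) ≈ 0.5966
After 'pass': P(plant 1) = 0.55·0.5966 / (0.55·0.5966 + 0.5·0.4034) ≈ 0.6193

0.619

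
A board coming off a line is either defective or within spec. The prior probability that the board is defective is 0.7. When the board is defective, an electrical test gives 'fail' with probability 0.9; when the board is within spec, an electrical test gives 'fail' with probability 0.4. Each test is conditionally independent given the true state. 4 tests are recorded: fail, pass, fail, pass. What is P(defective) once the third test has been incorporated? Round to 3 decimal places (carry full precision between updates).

0.663

After 'fail': P(defective) = 0.9·0.7000 / (0.9·0.7000 + 0.4·0.3000) ≈ 0.8400
After 'pass': P(defective) = 0.1·0.8400 / (0.1·0.8400 + 0.6·0.1600) ≈ 0.4667
After 'fail': P(defective) = 0.9·0.4667 / (0.9·0.4667 + 0.4·0.5333) ≈ 0.6632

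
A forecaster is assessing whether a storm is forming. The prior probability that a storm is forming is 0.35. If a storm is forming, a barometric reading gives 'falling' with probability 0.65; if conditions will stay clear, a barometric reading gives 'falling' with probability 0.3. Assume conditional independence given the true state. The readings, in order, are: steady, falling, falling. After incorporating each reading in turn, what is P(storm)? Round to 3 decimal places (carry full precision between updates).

Apply Bayes' rule sequentially, carrying P(storm) forward.
After 'steady': P(storm) = 0.35·0.3500 / (0.35·0.3500 + 0.7·0.6500) ≈ 0.2121
After 'falling': P(storm) = 0.65·0.2121 / (0.65·0.2121 + 0.3·0.7879) ≈ 0.3684
After 'falling': P(storm) = 0.65·0.3684 / (0.65·0.3684 + 0.3·0.6316) ≈ 0.5583

0.558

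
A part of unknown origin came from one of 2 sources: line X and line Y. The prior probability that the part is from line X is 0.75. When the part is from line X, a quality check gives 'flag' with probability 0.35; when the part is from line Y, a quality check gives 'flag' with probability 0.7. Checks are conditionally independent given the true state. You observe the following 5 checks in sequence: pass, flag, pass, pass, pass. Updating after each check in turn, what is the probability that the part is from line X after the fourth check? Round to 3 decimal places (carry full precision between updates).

Each posterior becomes the prior for the next update.
After 'pass': P(line X) = 0.65·0.7500 / (0.65·0.7500 + 0.3·0.2500) ≈ 0.8667
After 'flag': P(line X) = 0.35·0.8667 / (0.35·0.8667 + 0.7·0.1333) ≈ 0.7647
After 'pass': P(line X) = 0.65·0.7647 / (0.65·0.7647 + 0.3·0.2353) ≈ 0.8756
After 'pass': P(line X) = 0.65·0.8756 / (0.65·0.8756 + 0.3·0.1244) ≈ 0.9385

0.938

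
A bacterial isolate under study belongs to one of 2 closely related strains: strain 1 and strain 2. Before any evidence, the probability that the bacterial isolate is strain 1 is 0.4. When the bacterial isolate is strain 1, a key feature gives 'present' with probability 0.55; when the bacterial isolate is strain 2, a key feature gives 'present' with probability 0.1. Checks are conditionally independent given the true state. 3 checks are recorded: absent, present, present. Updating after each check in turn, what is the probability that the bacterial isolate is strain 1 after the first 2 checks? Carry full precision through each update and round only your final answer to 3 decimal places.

After 'absent': P(strain 1) = 0.45·0.4000 / (0.45·0.4000 + 0.9·0.6000) ≈ 0.2500
After 'present': P(strain 1) = 0.55·0.2500 / (0.55·0.2500 + 0.1·0.7500) ≈ 0.6471

0.647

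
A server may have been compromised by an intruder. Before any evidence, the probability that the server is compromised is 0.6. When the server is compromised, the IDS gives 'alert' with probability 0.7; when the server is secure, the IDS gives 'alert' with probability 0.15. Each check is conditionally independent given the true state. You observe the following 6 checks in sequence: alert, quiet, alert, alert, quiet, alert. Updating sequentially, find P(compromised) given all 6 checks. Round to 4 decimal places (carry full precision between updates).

After 'alert': P(compromised) = 0.7·0.6000 / (0.7·0.6000 + 0.15·0.4000) ≈ 0.8750
After 'quiet': P(compromised) = 0.3·0.8750 / (0.3·0.8750 + 0.85·0.1250) ≈ 0.7119
After 'alert': P(compromised) = 0.7·0.7119 / (0.7·0.7119 + 0.15·0.2881) ≈ 0.9202
After 'alert': P(compromised) = 0.7·0.9202 / (0.7·0.9202 + 0.15·0.0798) ≈ 0.9818
After 'quiet': P(compromised) = 0.3·0.9818 / (0.3·0.9818 + 0.85·0.0182) ≈ 0.9500
After 'alert': P(compromised) = 0.7·0.9500 / (0.7·0.9500 + 0.15·0.0500) ≈ 0.9888

0.9888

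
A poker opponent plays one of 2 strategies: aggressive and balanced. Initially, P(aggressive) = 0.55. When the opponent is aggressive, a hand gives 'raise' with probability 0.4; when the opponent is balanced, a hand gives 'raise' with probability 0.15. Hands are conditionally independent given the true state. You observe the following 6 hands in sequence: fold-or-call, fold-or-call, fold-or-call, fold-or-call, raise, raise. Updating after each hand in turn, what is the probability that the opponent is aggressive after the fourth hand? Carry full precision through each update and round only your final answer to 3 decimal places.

After 'fold-or-call': P(aggressive) = 0.6·0.5500 / (0.6·0.5500 + 0.85·0.4500) ≈ 0.4632
After 'fold-or-call': P(aggressive) = 0.6·0.4632 / (0.6·0.4632 + 0.85·0.5368) ≈ 0.3785
After 'fold-or-call': P(aggressive) = 0.6·0.3785 / (0.6·0.3785 + 0.85·0.6215) ≈ 0.3006
After 'fold-or-call': P(aggressive) = 0.6·0.3006 / (0.6·0.3006 + 0.85·0.6994) ≈ 0.2328

0.233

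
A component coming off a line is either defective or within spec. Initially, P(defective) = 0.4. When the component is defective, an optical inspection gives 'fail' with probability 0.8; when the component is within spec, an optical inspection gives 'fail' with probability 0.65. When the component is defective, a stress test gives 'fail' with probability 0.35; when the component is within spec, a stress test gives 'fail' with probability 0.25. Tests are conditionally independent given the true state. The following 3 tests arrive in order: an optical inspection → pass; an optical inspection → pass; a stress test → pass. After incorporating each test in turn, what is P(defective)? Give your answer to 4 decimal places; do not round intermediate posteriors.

After an optical inspection='pass': P(defective) = 0.2·0.4000 / (0.2·0.4000 + 0.35·0.6000) ≈ 0.2759
After an optical inspection='pass': P(defective) = 0.2·0.2759 / (0.2·0.2759 + 0.35·0.7241) ≈ 0.1788
After a stress test='pass': P(defective) = 0.65·0.1788 / (0.65·0.1788 + 0.75·0.8212) ≈ 0.1587

0.1587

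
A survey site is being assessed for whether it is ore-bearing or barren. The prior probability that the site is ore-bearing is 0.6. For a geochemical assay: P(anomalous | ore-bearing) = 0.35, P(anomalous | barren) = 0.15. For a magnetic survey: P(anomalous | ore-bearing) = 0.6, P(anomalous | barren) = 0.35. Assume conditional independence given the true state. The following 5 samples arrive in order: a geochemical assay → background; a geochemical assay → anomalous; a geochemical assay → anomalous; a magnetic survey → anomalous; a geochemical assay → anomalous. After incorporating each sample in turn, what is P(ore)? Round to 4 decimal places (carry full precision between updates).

Each posterior becomes the prior for the next update.
After a geochemical assay='background': P(ore) = 0.65·0.6000 / (0.65·0.6000 + 0.85·0.4000) ≈ 0.5342
After a geochemical assay='anomalous': P(ore) = 0.35·0.5342 / (0.35·0.5342 + 0.15·0.4658) ≈ 0.7280
After a geochemical assay='anomalous': P(ore) = 0.35·0.7280 / (0.35·0.7280 + 0.15·0.2720) ≈ 0.8620
After a magnetic survey='anomalous': P(ore) = 0.6·0.8620 / (0.6·0.8620 + 0.35·0.1380) ≈ 0.9146
After a geochemical assay='anomalous': P(ore) = 0.35·0.9146 / (0.35·0.9146 + 0.15·0.0854) ≈ 0.9615

0.9615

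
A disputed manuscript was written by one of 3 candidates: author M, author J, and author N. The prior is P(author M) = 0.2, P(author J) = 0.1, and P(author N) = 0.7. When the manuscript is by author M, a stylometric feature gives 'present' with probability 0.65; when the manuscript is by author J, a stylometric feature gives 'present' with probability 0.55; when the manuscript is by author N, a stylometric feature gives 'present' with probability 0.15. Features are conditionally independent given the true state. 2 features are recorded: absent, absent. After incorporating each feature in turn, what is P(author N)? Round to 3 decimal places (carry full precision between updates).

Each posterior becomes the prior for the next update.
After 'absent': normaliser = 0.35·0.2000 + 0.45·0.1000 + 0.85·0.7000; P(author M) ≈ 0.0986, P(author J) ≈ 0.0634, P(author N) ≈ 0.8380
After 'absent': normaliser = 0.35·0.0986 + 0.45·0.0634 + 0.85·0.8380; P(author M) ≈ 0.0445, P(author J) ≈ 0.0368, P(author N) ≈ 0.9187

0.919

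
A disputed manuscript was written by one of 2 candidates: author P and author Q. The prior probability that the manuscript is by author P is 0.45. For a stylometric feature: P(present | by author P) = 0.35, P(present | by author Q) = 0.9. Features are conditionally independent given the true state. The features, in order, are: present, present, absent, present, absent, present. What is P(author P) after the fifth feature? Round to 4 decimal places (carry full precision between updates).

0.6703

Apply Bayes' rule sequentially, carrying P(author P) forward.
After 'present': P(author P) = 0.35·0.4500 / (0.35·0.4500 + 0.9·0.5500) ≈ 0.2414
After 'present': P(author P) = 0.35·0.2414 / (0.35·0.2414 + 0.9·0.7586) ≈ 0.1101
After 'absent': P(author P) = 0.65·0.1101 / (0.65·0.1101 + 0.1·0.8899) ≈ 0.4458
After 'present': P(author P) = 0.35·0.4458 / (0.35·0.4458 + 0.9·0.5542) ≈ 0.2383
After 'absent': P(author P) = 0.65·0.2383 / (0.65·0.2383 + 0.1·0.7617) ≈ 0.6703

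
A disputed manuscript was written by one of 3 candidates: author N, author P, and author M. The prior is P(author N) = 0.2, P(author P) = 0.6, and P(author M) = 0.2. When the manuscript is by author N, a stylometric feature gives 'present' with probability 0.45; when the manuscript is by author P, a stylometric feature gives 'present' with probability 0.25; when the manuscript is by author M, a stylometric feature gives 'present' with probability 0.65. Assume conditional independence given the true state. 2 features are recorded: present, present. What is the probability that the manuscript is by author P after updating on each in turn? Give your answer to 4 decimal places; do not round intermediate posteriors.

Apply Bayes' rule sequentially, carrying P(author P) forward.
After 'present': normaliser = 0.45·0.2000 + 0.25·0.6000 + 0.65·0.2000; P(author N) ≈ 0.2432, P(author P) ≈ 0.4054, P(author M) ≈ 0.3514
After 'present': normaliser = 0.45·0.2432 + 0.25·0.4054 + 0.65·0.3514; P(author N) ≈ 0.2492, P(author P) ≈ 0.2308, P(author M) ≈ 0.5200

0.2308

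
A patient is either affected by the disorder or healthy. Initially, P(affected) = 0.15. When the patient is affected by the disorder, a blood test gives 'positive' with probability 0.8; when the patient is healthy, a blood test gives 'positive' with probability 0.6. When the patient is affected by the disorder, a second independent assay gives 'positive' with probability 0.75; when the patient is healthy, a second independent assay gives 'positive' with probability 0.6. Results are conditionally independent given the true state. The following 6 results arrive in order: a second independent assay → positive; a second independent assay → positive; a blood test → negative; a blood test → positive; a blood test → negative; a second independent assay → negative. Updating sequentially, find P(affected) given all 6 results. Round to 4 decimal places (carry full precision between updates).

After a second independent assay='positive': P(affected) = 0.75·0.1500 / (0.75·0.1500 + 0.6·0.8500) ≈ 0.1807
After a second independent assay='positive': P(affected) = 0.75·0.1807 / (0.75·0.1807 + 0.6·0.8193) ≈ 0.2161
After a blood test='negative': P(affected) = 0.2·0.2161 / (0.2·0.2161 + 0.4·0.7839) ≈ 0.1212
After a blood test='positive': P(affected) = 0.8·0.1212 / (0.8·0.1212 + 0.6·0.8788) ≈ 0.1553
After a blood test='negative': P(affected) = 0.2·0.1553 / (0.2·0.1553 + 0.4·0.8447) ≈ 0.0842
After a second independent assay='negative': P(affected) = 0.25·0.0842 / (0.25·0.0842 + 0.4·0.9158) ≈ 0.0543

0.0543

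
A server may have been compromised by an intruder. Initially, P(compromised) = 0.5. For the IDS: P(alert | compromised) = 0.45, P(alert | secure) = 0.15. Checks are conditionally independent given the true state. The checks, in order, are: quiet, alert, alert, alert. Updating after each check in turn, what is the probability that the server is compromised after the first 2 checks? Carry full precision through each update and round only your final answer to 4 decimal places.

0.6600

After 'quiet': P(compromised) = 0.55·0.5000 / (0.55·0.5000 + 0.85·0.5000) ≈ 0.3929
After 'alert': P(compromised) = 0.45·0.3929 / (0.45·0.3929 + 0.15·0.6071) ≈ 0.6600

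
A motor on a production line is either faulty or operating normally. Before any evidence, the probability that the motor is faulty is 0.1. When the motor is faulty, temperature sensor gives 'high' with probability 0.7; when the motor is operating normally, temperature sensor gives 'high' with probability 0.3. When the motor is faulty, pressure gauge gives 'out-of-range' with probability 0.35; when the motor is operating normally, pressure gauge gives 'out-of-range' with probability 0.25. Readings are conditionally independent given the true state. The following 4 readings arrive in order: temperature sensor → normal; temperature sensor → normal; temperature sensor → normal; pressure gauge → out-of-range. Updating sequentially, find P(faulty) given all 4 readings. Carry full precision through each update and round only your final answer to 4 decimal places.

After temperature sensor='normal': P(faulty) = 0.3·0.1000 / (0.3·0.1000 + 0.7·0.9000) ≈ 0.0455
After temperature sensor='normal': P(faulty) = 0.3·0.0455 / (0.3·0.0455 + 0.7·0.9545) ≈ 0.0200
After temperature sensor='normal': P(faulty) = 0.3·0.0200 / (0.3·0.0200 + 0.7·0.9800) ≈ 0.0087
After pressure gauge='out-of-range': P(faulty) = 0.35·0.0087 / (0.35·0.0087 + 0.25·0.9913) ≈ 0.0121

0.0121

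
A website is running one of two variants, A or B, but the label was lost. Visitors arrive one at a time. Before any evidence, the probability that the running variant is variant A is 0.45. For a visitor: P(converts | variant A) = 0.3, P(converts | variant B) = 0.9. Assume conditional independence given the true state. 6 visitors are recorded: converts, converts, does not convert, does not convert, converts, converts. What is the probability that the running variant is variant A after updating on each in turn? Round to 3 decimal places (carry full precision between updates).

0.331

After 'converts': P(A) = 0.3·0.4500 / (0.3·0.4500 + 0.9·0.5500) ≈ 0.2143
After 'converts': P(A) = 0.3·0.2143 / (0.3·0.2143 + 0.9·0.7857) ≈ 0.0833
After 'does not convert': P(A) = 0.7·0.0833 / (0.7·0.0833 + 0.1·0.9167) ≈ 0.3889
After 'does not convert': P(A) = 0.7·0.3889 / (0.7·0.3889 + 0.1·0.6111) ≈ 0.8167
After 'converts': P(A) = 0.3·0.8167 / (0.3·0.8167 + 0.9·0.1833) ≈ 0.5976
After 'converts': P(A) = 0.3·0.5976 / (0.3·0.5976 + 0.9·0.4024) ≈ 0.3311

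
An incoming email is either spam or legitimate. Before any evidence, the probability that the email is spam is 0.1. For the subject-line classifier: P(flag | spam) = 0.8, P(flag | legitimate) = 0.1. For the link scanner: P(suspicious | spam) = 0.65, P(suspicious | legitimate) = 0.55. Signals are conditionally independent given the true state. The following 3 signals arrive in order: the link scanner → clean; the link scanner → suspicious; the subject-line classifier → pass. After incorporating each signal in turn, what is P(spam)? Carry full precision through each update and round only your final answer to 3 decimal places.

0.022

After the link scanner='clean': P(spam) = 0.35·0.1000 / (0.35·0.1000 + 0.45·0.9000) ≈ 0.0795
After the link scanner='suspicious': P(spam) = 0.65·0.0795 / (0.65·0.0795 + 0.55·0.9205) ≈ 0.0927
After the subject-line classifier='pass': P(spam) = 0.2·0.0927 / (0.2·0.0927 + 0.9·0.9073) ≈ 0.0222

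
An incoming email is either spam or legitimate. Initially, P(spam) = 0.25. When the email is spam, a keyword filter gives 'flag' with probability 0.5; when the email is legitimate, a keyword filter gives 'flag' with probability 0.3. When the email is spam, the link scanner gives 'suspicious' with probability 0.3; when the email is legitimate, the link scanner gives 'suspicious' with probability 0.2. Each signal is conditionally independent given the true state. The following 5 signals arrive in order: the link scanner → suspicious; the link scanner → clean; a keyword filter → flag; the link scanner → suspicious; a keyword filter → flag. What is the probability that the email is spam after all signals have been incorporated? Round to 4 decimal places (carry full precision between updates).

After the link scanner='suspicious': P(spam) = 0.3·0.2500 / (0.3·0.2500 + 0.2·0.7500) ≈ 0.3333
After the link scanner='clean': P(spam) = 0.7·0.3333 / (0.7·0.3333 + 0.8·0.6667) ≈ 0.3043
After a keyword filter='flag': P(spam) = 0.5·0.3043 / (0.5·0.3043 + 0.3·0.6957) ≈ 0.4217
After the link scanner='suspicious': P(spam) = 0.3·0.4217 / (0.3·0.4217 + 0.2·0.5783) ≈ 0.5224
After a keyword filter='flag': P(spam) = 0.5·0.5224 / (0.5·0.5224 + 0.3·0.4776) ≈ 0.6458

0.6458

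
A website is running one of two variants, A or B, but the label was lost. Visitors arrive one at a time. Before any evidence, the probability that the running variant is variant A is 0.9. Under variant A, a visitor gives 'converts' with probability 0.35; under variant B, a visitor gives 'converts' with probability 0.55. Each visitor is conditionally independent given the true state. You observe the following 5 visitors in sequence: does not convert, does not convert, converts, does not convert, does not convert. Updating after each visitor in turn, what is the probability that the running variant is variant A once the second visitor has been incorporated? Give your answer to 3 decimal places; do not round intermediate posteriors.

Apply Bayes' rule sequentially, carrying P(A) forward.
After 'does not convert': P(A) = 0.65·0.9000 / (0.65·0.9000 + 0.45·0.1000) ≈ 0.9286
After 'does not convert': P(A) = 0.65·0.9286 / (0.65·0.9286 + 0.45·0.0714) ≈ 0.9494

0.949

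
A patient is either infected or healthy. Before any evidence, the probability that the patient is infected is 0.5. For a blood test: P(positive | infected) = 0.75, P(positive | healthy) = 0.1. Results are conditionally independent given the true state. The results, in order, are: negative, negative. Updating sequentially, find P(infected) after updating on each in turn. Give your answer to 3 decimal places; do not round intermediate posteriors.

After 'negative': P(infected) = 0.25·0.5000 / (0.25·0.5000 + 0.9·0.5000) ≈ 0.2174
After 'negative': P(infected) = 0.25·0.2174 / (0.25·0.2174 + 0.9·0.7826) ≈ 0.0716

0.072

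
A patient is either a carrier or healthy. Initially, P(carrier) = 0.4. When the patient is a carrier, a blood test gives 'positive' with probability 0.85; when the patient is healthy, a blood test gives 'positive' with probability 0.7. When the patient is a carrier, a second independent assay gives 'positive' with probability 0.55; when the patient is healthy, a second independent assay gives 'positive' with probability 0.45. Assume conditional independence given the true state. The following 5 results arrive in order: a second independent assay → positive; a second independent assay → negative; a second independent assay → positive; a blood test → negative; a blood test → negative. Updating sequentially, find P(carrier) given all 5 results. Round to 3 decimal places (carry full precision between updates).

Each posterior becomes the prior for the next update.
After a second independent assay='positive': P(carrier) = 0.55·0.4000 / (0.55·0.4000 + 0.45·0.6000) ≈ 0.4490
After a second independent assay='negative': P(carrier) = 0.45·0.4490 / (0.45·0.4490 + 0.55·0.5510) ≈ 0.4000
After a second independent assay='positive': P(carrier) = 0.55·0.4000 / (0.55·0.4000 + 0.45·0.6000) ≈ 0.4490
After a blood test='negative': P(carrier) = 0.15·0.4490 / (0.15·0.4490 + 0.3·0.5510) ≈ 0.2895
After a blood test='negative': P(carrier) = 0.15·0.2895 / (0.15·0.2895 + 0.3·0.7105) ≈ 0.1692

0.169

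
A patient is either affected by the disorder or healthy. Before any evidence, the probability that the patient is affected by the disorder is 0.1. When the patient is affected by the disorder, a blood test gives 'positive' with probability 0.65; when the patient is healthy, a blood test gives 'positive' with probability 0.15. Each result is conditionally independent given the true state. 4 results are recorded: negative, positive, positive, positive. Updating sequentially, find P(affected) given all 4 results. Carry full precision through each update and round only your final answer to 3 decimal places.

0.788

After 'negative': P(affected) = 0.35·0.1000 / (0.35·0.1000 + 0.85·0.9000) ≈ 0.0437
After 'positive': P(affected) = 0.65·0.0437 / (0.65·0.0437 + 0.15·0.9563) ≈ 0.1655
After 'positive': P(affected) = 0.65·0.1655 / (0.65·0.1655 + 0.15·0.8345) ≈ 0.4621
After 'positive': P(affected) = 0.65·0.4621 / (0.65·0.4621 + 0.15·0.5379) ≈ 0.7883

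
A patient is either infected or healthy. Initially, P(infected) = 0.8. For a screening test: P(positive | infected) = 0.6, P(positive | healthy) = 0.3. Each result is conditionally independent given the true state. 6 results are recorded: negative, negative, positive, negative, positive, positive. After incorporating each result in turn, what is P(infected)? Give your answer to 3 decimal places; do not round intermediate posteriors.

0.857

After 'negative': P(infected) = 0.4·0.8000 / (0.4·0.8000 + 0.7·0.2000) ≈ 0.6957
After 'negative': P(infected) = 0.4·0.6957 / (0.4·0.6957 + 0.7·0.3043) ≈ 0.5664
After 'positive': P(infected) = 0.6·0.5664 / (0.6·0.5664 + 0.3·0.4336) ≈ 0.7232
After 'negative': P(infected) = 0.4·0.7232 / (0.4·0.7232 + 0.7·0.2768) ≈ 0.5988
After 'positive': P(infected) = 0.6·0.5988 / (0.6·0.5988 + 0.3·0.4012) ≈ 0.7491
After 'positive': P(infected) = 0.6·0.7491 / (0.6·0.7491 + 0.3·0.2509) ≈ 0.8565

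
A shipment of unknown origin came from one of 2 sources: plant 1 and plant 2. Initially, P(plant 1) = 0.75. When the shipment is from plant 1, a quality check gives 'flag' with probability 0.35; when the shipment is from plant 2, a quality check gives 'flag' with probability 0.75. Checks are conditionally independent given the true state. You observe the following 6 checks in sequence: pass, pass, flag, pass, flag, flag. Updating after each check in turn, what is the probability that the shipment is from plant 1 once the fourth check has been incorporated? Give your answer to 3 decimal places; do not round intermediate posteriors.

After 'pass': P(plant 1) = 0.65·0.7500 / (0.65·0.7500 + 0.25·0.2500) ≈ 0.8864
After 'pass': P(plant 1) = 0.65·0.8864 / (0.65·0.8864 + 0.25·0.1136) ≈ 0.9530
After 'flag': P(plant 1) = 0.35·0.9530 / (0.35·0.9530 + 0.75·0.0470) ≈ 0.9044
After 'pass': P(plant 1) = 0.65·0.9044 / (0.65·0.9044 + 0.25·0.0956) ≈ 0.9609

0.961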